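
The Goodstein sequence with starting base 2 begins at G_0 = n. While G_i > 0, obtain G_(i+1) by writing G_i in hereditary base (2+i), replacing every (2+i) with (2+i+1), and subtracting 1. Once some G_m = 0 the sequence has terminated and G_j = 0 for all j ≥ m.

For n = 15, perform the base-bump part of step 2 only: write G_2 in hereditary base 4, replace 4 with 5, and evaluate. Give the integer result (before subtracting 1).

18753

G_0=15  [base 2] 2^(2 + 1) + 2^2 + 2 + 1  →[2↦3]→  3^(3 + 1) + 3^3 + 3 + 1 = 112  −1 ⇒ G_1=111
G_1=111  [base 3] 3^(3 + 1) + 3^3 + 3  →[3↦4]→  4^(4 + 1) + 4^4 + 4 = 1284  −1 ⇒ G_2=1283
G_2=1283  [base 4] 4^(4 + 1) + 4^4 + 3  →[4↦5]→  5^(5 + 1) + 5^5 + 3 = 18753  −1 ⇒ G_3=18752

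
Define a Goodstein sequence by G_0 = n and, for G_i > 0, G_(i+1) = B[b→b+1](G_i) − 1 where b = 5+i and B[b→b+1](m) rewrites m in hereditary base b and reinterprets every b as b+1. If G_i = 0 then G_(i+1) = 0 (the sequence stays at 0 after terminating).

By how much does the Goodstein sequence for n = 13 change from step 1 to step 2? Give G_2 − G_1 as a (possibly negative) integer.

1

G_0=13  [base 5] 2·5 + 3  →[5↦6]→  2·6 + 3 = 15  −1 ⇒ G_1=14
G_1=14  [base 6] 2·6 + 2  →[6↦7]→  2·7 + 2 = 16  −1 ⇒ G_2=15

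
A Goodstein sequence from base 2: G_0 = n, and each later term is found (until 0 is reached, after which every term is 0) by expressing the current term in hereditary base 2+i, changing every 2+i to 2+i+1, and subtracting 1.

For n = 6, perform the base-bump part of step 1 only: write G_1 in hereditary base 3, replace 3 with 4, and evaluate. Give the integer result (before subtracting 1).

(0) 6|_2 = 2^2 + 2 ↦ 3^3 + 3|_3 = 30 ⇒ 29
(1) 29|_3 = 3^3 + 2 ↦ 4^4 + 2|_4 = 258 ⇒ 257

258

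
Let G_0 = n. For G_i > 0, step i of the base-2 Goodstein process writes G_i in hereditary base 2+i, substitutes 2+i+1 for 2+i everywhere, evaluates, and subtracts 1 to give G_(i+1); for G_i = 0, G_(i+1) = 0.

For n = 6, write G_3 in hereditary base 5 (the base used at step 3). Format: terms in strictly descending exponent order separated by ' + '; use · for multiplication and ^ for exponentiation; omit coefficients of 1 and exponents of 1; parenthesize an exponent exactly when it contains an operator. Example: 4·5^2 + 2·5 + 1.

[0] 6 ≡ 2^2 + 2 (base 2). Lift 3: 30. −1: 29.
[1] 29 ≡ 3^3 + 2 (base 3). Lift 4: 258. −1: 257.
[2] 257 ≡ 4^4 + 1 (base 4). Lift 5: 3126. −1: 3125.

5^5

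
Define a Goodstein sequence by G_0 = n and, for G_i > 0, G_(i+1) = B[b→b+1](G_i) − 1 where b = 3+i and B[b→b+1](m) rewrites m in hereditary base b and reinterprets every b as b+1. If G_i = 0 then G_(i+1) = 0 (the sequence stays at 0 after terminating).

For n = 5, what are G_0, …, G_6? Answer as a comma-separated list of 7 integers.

5, 5, 5, 5, 4, 3, 2

5 —HB3→ 3 + 2 —bump→ 4 + 2 = 6 —(−1)→ 5
5 —HB4→ 4 + 1 —bump→ 5 + 1 = 6 —(−1)→ 5
5 —HB5→ 5 —bump→ 6 = 6 —(−1)→ 5
5 —HB6→ 5 —bump→ 5 = 5 —(−1)→ 4
4 —HB7→ 4 —bump→ 4 = 4 —(−1)→ 3
3 —HB8→ 3 —bump→ 3 = 3 —(−1)→ 2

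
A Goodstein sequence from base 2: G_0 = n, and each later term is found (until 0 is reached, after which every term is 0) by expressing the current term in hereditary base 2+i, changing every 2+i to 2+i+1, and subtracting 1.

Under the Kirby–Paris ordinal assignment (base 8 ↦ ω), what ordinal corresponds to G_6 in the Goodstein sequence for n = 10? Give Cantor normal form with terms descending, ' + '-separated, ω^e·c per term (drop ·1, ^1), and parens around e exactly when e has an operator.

(0) 10|_2 = 2^(2 + 1) + 2 ↦ 3^(3 + 1) + 3|_3 = 84 ⇒ 83
(1) 83|_3 = 3^(3 + 1) + 2 ↦ 4^(4 + 1) + 2|_4 = 1026 ⇒ 1025
(2) 1025|_4 = 4^(4 + 1) + 1 ↦ 5^(5 + 1) + 1|_5 = 15626 ⇒ 15625
(3) 15625|_5 = 5^(5 + 1) ↦ 6^(6 + 1)|_6 = 279936 ⇒ 279935
(4) 279935|_6 = 5·6^6 + 5·6^5 + 5·6^4 + 5·6^3 + 5·6^2 + 5·6 + 5 ↦ 5·7^7 + 5·7^5 + 5·7^4 + 5·7^3 + 5·7^2 + 5·7 + 5|_7 = 4215755 ⇒ 4215754
(5) 4215754|_7 = 5·7^7 + 5·7^5 + 5·7^4 + 5·7^3 + 5·7^2 + 5·7 + 4 ↦ 5·8^8 + 5·8^5 + 5·8^4 + 5·8^3 + 5·8^2 + 5·8 + 4|_8 = 84073324 ⇒ 84073323
(6) 84073323|_8 = 5·8^8 + 5·8^5 + 5·8^4 + 5·8^3 + 5·8^2 + 5·8 + 3 ↦ 5·9^9 + 5·9^5 + 5·9^4 + 5·9^3 + 5·9^2 + 5·9 + 3|_9 = 1937434593 ⇒ 1937434592

ω^ω·5 + ω^5·5 + ω^4·5 + ω^3·5 + ω^2·5 + ω·5 + 3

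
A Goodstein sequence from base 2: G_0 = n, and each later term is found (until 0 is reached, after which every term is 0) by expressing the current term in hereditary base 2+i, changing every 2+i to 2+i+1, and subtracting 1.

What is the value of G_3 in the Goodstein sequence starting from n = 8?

i=0: 8 = 2^(2 + 1) (b=2); 2→3: 3^(3 + 1) = 81; 81−1 = 80
i=1: 80 = 2·3^3 + 2·3^2 + 2·3 + 2 (b=3); 3→4: 2·4^4 + 2·4^2 + 2·4 + 2 = 554; 554−1 = 553
i=2: 553 = 2·4^4 + 2·4^2 + 2·4 + 1 (b=4); 4→5: 2·5^5 + 2·5^2 + 2·5 + 1 = 6311; 6311−1 = 6310
i=3: 6310 = 2·5^5 + 2·5^2 + 2·5 (b=5); 5→6: 2·6^6 + 2·6^2 + 2·6 = 93396; 93396−1 = 93395

6310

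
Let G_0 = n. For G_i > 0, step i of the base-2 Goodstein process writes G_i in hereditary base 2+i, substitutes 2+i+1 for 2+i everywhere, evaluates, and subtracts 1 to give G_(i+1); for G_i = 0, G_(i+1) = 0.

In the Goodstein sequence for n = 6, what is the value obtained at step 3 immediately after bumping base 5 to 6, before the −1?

46656

(0) 6|_2 = 2^2 + 2 ↦ 3^3 + 3|_3 = 30 ⇒ 29
(1) 29|_3 = 3^3 + 2 ↦ 4^4 + 2|_4 = 258 ⇒ 257
(2) 257|_4 = 4^4 + 1 ↦ 5^5 + 1|_5 = 3126 ⇒ 3125
(3) 3125|_5 = 5^5 ↦ 6^6|_6 = 46656 ⇒ 46655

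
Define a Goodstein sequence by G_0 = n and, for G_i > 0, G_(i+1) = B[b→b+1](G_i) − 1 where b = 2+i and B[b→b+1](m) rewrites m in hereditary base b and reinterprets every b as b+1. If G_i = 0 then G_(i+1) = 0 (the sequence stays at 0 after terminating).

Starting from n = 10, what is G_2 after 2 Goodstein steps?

1025

[0] 10 ≡ 2^(2 + 1) + 2 (base 2). Lift 3: 84. −1: 83.
[1] 83 ≡ 3^(3 + 1) + 2 (base 3). Lift 4: 1026. −1: 1025.
[2] 1025 ≡ 4^(4 + 1) + 1 (base 4). Lift 5: 15626. −1: 15625.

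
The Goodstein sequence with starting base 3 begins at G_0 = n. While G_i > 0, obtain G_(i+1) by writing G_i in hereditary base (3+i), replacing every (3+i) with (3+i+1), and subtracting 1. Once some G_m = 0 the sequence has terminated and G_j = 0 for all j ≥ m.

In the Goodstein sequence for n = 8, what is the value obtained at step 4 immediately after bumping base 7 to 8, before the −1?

G_0=8  [base 3] 2·3 + 2  →[3↦4]→  2·4 + 2 = 10  −1 ⇒ G_1=9
G_1=9  [base 4] 2·4 + 1  →[4↦5]→  2·5 + 1 = 11  −1 ⇒ G_2=10
G_2=10  [base 5] 2·5  →[5↦6]→  2·6 = 12  −1 ⇒ G_3=11
G_3=11  [base 6] 6 + 5  →[6↦7]→  7 + 5 = 12  −1 ⇒ G_4=11
G_4=11  [base 7] 7 + 4  →[7↦8]→  8 + 4 = 12  −1 ⇒ G_5=11

12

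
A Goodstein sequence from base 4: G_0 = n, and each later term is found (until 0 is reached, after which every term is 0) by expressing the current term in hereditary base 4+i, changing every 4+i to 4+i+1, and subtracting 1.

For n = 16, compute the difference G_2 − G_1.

3

G_0 = 16. HB_4(16) = 4^2. Bump = 25. G_1 = 24.
G_1 = 24. HB_5(24) = 4·5 + 4. Bump = 28. G_2 = 27.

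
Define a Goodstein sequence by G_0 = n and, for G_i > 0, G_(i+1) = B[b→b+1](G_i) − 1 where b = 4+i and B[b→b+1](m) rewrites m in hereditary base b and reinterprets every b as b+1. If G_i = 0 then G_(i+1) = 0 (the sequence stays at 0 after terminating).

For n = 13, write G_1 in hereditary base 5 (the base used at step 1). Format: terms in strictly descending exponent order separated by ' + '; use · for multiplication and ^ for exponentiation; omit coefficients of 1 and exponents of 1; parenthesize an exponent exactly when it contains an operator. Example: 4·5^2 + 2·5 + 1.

3·5

G_0 = 13. HB_4(13) = 3·4 + 1. Bump = 16. G_1 = 15.
G_1 = 15. HB_5(15) = 3·5. Bump = 18. G_2 = 17.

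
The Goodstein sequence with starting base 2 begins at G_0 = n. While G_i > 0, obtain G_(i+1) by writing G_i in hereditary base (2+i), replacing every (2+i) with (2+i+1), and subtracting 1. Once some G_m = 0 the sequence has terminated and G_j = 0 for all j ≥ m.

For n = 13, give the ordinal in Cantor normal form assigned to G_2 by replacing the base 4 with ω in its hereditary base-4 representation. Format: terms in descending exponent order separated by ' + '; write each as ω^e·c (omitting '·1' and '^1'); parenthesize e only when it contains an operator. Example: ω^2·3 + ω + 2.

ω^(ω + 1) + ω^3·3 + ω^2·3 + ω·3 + 3

[0] 13 ≡ 2^(2 + 1) + 2^2 + 1 (base 2). Lift 3: 109. −1: 108.
[1] 108 ≡ 3^(3 + 1) + 3^3 (base 3). Lift 4: 1280. −1: 1279.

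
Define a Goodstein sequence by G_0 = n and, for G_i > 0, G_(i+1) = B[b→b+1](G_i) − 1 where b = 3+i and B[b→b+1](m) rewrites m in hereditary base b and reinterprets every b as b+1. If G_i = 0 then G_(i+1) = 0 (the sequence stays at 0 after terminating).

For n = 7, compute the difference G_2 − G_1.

1

base 3: 7 = 2·3 + 1; at 4: 2·4 + 1 = 9; next = 8
base 4: 8 = 2·4; at 5: 2·5 = 10; next = 9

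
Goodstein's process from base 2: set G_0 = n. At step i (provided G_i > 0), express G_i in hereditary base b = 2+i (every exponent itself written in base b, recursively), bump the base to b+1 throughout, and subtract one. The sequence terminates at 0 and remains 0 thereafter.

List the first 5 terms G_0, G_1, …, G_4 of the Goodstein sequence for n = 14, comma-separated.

14, 110, 1281, 18750, 326591

step 0: 14 = 2^(2 + 1) + 2^2 + 2; sub 3 for 2: 3^(3 + 1) + 3^3 + 3; = 111; G_1 = 111−1 = 110
step 1: 110 = 3^(3 + 1) + 3^3 + 2; sub 4 for 3: 4^(4 + 1) + 4^4 + 2; = 1282; G_2 = 1282−1 = 1281
step 2: 1281 = 4^(4 + 1) + 4^4 + 1; sub 5 for 4: 5^(5 + 1) + 5^5 + 1; = 18751; G_3 = 18751−1 = 18750
step 3: 18750 = 5^(5 + 1) + 5^5; sub 6 for 5: 6^(6 + 1) + 6^6; = 326592; G_4 = 326592−1 = 326591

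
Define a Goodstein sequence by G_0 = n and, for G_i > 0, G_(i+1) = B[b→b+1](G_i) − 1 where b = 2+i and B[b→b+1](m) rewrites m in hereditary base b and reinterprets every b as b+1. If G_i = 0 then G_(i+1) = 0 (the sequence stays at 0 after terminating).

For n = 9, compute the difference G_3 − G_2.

step 0: 9 = 2^(2 + 1) + 1; sub 3 for 2: 3^(3 + 1) + 1; = 82; G_1 = 82−1 = 81
step 1: 81 = 3^(3 + 1); sub 4 for 3: 4^(4 + 1); = 1024; G_2 = 1024−1 = 1023
step 2: 1023 = 3·4^4 + 3·4^3 + 3·4^2 + 3·4 + 3; sub 5 for 4: 3·5^5 + 3·5^3 + 3·5^2 + 3·5 + 3; = 9843; G_3 = 9843−1 = 9842

8819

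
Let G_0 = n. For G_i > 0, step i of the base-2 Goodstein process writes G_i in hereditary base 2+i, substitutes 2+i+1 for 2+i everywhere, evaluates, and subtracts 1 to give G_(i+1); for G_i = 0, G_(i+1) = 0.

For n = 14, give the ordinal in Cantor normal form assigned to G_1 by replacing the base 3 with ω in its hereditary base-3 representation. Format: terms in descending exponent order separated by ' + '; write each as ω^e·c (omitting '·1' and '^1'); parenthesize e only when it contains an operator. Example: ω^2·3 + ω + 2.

G_0=14  [base 2] 2^(2 + 1) + 2^2 + 2  →[2↦3]→  3^(3 + 1) + 3^3 + 3 = 111  −1 ⇒ G_1=110
G_1=110  [base 3] 3^(3 + 1) + 3^3 + 2  →[3↦4]→  4^(4 + 1) + 4^4 + 2 = 1282  −1 ⇒ G_2=1281

ω^(ω + 1) + ω^ω + 2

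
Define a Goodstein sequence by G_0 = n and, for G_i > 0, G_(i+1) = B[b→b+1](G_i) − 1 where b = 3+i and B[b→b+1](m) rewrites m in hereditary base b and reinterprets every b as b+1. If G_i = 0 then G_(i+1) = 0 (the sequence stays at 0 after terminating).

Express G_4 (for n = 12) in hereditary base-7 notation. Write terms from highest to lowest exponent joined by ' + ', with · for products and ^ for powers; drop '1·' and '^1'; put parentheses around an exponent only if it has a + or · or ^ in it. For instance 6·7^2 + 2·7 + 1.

7^2

G_0 = 12. HB_3(12) = 3^2 + 3. Bump = 20. G_1 = 19.
G_1 = 19. HB_4(19) = 4^2 + 3. Bump = 28. G_2 = 27.
G_2 = 27. HB_5(27) = 5^2 + 2. Bump = 38. G_3 = 37.
G_3 = 37. HB_6(37) = 6^2 + 1. Bump = 50. G_4 = 49.
G_4 = 49. HB_7(49) = 7^2. Bump = 64. G_5 = 63.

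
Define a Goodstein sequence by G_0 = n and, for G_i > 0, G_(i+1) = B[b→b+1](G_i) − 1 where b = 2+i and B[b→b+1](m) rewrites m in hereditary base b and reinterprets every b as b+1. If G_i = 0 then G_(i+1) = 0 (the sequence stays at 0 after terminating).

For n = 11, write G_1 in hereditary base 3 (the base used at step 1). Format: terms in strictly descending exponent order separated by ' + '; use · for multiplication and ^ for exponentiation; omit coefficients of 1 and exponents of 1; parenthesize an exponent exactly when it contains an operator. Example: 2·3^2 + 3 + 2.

i=0: 11 = 2^(2 + 1) + 2 + 1 (b=2); 2→3: 3^(3 + 1) + 3 + 1 = 85; 85−1 = 84
i=1: 84 = 3^(3 + 1) + 3 (b=3); 3→4: 4^(4 + 1) + 4 = 1028; 1028−1 = 1027

3^(3 + 1) + 3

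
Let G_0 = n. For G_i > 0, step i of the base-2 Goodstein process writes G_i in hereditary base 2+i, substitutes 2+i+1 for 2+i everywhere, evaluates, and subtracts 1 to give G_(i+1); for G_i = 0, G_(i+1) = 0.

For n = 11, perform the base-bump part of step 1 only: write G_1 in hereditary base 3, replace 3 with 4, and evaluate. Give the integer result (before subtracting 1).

11 —HB2→ 2^(2 + 1) + 2 + 1 —bump→ 3^(3 + 1) + 3 + 1 = 85 —(−1)→ 84
84 —HB3→ 3^(3 + 1) + 3 —bump→ 4^(4 + 1) + 4 = 1028 —(−1)→ 1027

1028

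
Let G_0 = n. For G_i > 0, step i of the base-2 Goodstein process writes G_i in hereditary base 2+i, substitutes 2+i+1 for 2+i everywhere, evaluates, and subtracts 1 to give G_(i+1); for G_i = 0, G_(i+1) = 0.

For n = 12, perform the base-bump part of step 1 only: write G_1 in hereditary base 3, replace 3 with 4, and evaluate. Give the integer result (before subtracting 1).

base 2: 12 = 2^(2 + 1) + 2^2; at 3: 3^(3 + 1) + 3^3 = 108; next = 107
base 3: 107 = 3^(3 + 1) + 2·3^2 + 2·3 + 2; at 4: 4^(4 + 1) + 2·4^2 + 2·4 + 2 = 1066; next = 1065

1066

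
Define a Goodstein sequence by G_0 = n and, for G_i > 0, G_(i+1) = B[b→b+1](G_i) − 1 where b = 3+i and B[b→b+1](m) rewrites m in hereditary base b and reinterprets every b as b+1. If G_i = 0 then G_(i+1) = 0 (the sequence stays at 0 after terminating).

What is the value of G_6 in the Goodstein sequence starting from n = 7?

9

i=0: 7 = 2·3 + 1 (b=3); 3→4: 2·4 + 1 = 9; 9−1 = 8
i=1: 8 = 2·4 (b=4); 4→5: 2·5 = 10; 10−1 = 9
i=2: 9 = 5 + 4 (b=5); 5→6: 6 + 4 = 10; 10−1 = 9
i=3: 9 = 6 + 3 (b=6); 6→7: 7 + 3 = 10; 10−1 = 9
i=4: 9 = 7 + 2 (b=7); 7→8: 8 + 2 = 10; 10−1 = 9
i=5: 9 = 8 + 1 (b=8); 8→9: 9 + 1 = 10; 10−1 = 9
i=6: 9 = 9 (b=9); 9→10: 10 = 10; 10−1 = 9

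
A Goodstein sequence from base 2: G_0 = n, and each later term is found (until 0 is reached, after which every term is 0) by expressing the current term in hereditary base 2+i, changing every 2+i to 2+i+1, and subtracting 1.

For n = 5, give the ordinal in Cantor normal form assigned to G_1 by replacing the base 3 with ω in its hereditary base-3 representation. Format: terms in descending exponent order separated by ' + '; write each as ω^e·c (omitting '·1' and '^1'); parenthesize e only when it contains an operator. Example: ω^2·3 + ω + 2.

5 —HB2→ 2^2 + 1 —bump→ 3^3 + 1 = 28 —(−1)→ 27
27 —HB3→ 3^3 —bump→ 4^4 = 256 —(−1)→ 255

ω^ω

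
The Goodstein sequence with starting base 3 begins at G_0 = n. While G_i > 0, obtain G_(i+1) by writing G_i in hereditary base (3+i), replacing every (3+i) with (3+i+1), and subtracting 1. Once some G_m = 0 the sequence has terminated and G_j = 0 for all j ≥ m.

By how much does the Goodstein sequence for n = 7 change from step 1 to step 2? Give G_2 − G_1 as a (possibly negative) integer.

1

base 3: 7 = 2·3 + 1; at 4: 2·4 + 1 = 9; next = 8
base 4: 8 = 2·4; at 5: 2·5 = 10; next = 9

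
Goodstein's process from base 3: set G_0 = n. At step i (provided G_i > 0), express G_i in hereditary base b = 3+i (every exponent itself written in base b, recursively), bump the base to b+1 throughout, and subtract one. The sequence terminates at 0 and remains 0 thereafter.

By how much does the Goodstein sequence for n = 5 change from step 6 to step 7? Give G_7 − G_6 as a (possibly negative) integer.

G_0=5  [base 3] 3 + 2  →[3↦4]→  4 + 2 = 6  −1 ⇒ G_1=5
G_1=5  [base 4] 4 + 1  →[4↦5]→  5 + 1 = 6  −1 ⇒ G_2=5
G_2=5  [base 5] 5  →[5↦6]→  6 = 6  −1 ⇒ G_3=5
G_3=5  [base 6] 5  →[6↦7]→  5 = 5  −1 ⇒ G_4=4
G_4=4  [base 7] 4  →[7↦8]→  4 = 4  −1 ⇒ G_5=3
G_5=3  [base 8] 3  →[8↦9]→  3 = 3  −1 ⇒ G_6=2
G_6=2  [base 9] 2  →[9↦10]→  2 = 2  −1 ⇒ G_7=1

-1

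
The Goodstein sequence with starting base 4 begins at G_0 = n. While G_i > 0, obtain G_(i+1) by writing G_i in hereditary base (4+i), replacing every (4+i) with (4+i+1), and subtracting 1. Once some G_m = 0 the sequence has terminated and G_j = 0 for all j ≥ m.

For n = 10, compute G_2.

10 —HB4→ 2·4 + 2 —bump→ 2·5 + 2 = 12 —(−1)→ 11
11 —HB5→ 2·5 + 1 —bump→ 2·6 + 1 = 13 —(−1)→ 12

12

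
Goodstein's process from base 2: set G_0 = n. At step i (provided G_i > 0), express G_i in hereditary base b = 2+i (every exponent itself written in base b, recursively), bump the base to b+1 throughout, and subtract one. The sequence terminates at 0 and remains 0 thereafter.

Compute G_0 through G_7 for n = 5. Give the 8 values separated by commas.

5, 27, 255, 467, 775, 1197, 1751, 2454

(0) 5|_2 = 2^2 + 1 ↦ 3^3 + 1|_3 = 28 ⇒ 27
(1) 27|_3 = 3^3 ↦ 4^4|_4 = 256 ⇒ 255
(2) 255|_4 = 3·4^3 + 3·4^2 + 3·4 + 3 ↦ 3·5^3 + 3·5^2 + 3·5 + 3|_5 = 468 ⇒ 467
(3) 467|_5 = 3·5^3 + 3·5^2 + 3·5 + 2 ↦ 3·6^3 + 3·6^2 + 3·6 + 2|_6 = 776 ⇒ 775
(4) 775|_6 = 3·6^3 + 3·6^2 + 3·6 + 1 ↦ 3·7^3 + 3·7^2 + 3·7 + 1|_7 = 1198 ⇒ 1197
(5) 1197|_7 = 3·7^3 + 3·7^2 + 3·7 ↦ 3·8^3 + 3·8^2 + 3·8|_8 = 1752 ⇒ 1751
(6) 1751|_8 = 3·8^3 + 3·8^2 + 2·8 + 7 ↦ 3·9^3 + 3·9^2 + 2·9 + 7|_9 = 2455 ⇒ 2454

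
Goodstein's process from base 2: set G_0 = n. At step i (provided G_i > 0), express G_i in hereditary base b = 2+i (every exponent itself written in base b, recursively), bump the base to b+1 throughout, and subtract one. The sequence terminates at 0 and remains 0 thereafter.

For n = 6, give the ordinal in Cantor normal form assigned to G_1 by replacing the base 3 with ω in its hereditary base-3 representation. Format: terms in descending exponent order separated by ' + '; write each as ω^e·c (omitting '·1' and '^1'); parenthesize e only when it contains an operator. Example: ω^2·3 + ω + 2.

ω^ω + 2

G_0 = 6. HB_2(6) = 2^2 + 2. Bump = 30. G_1 = 29.
G_1 = 29. HB_3(29) = 3^3 + 2. Bump = 258. G_2 = 257.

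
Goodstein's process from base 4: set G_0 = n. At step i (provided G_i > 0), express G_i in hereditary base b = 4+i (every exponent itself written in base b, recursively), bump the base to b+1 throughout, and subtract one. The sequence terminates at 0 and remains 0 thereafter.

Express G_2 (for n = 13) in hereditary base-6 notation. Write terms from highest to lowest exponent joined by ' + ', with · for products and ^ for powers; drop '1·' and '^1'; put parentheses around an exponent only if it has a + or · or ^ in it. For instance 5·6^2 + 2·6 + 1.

2·6 + 5

i=0: 13 = 3·4 + 1 (b=4); 4→5: 3·5 + 1 = 16; 16−1 = 15
i=1: 15 = 3·5 (b=5); 5→6: 3·6 = 18; 18−1 = 17
i=2: 17 = 2·6 + 5 (b=6); 6→7: 2·7 + 5 = 19; 19−1 = 18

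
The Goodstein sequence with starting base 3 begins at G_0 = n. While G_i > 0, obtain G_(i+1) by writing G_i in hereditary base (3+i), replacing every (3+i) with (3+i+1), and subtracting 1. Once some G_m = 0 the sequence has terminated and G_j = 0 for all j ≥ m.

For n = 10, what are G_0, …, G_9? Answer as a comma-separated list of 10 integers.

10, 16, 24, 27, 30, 33, 36, 39, 41, 43

step 0: 10 = 3^2 + 1; sub 4 for 3: 4^2 + 1; = 17; G_1 = 17−1 = 16
step 1: 16 = 4^2; sub 5 for 4: 5^2; = 25; G_2 = 25−1 = 24
step 2: 24 = 4·5 + 4; sub 6 for 5: 4·6 + 4; = 28; G_3 = 28−1 = 27
step 3: 27 = 4·6 + 3; sub 7 for 6: 4·7 + 3; = 31; G_4 = 31−1 = 30
step 4: 30 = 4·7 + 2; sub 8 for 7: 4·8 + 2; = 34; G_5 = 34−1 = 33
step 5: 33 = 4·8 + 1; sub 9 for 8: 4·9 + 1; = 37; G_6 = 37−1 = 36
step 6: 36 = 4·9; sub 10 for 9: 4·10; = 40; G_7 = 40−1 = 39
step 7: 39 = 3·10 + 9; sub 11 for 10: 3·11 + 9; = 42; G_8 = 42−1 = 41
step 8: 41 = 3·11 + 8; sub 12 for 11: 3·12 + 8; = 44; G_9 = 44−1 = 43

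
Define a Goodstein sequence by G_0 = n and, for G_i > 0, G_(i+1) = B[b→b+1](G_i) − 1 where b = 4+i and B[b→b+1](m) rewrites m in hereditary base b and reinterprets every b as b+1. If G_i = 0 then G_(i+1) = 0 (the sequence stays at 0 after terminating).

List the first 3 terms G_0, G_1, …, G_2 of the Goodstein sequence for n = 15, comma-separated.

(0) 15|_4 = 3·4 + 3 ↦ 3·5 + 3|_5 = 18 ⇒ 17
(1) 17|_5 = 3·5 + 2 ↦ 3·6 + 2|_6 = 20 ⇒ 19

15, 17, 19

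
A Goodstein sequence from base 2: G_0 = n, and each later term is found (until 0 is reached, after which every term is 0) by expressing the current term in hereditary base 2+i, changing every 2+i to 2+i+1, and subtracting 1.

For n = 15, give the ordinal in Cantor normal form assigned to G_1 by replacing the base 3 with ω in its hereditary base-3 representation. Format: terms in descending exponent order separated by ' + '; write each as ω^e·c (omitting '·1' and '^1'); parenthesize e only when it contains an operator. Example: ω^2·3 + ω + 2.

ω^(ω + 1) + ω^ω + ω

base 2: 15 = 2^(2 + 1) + 2^2 + 2 + 1; at 3: 3^(3 + 1) + 3^3 + 3 + 1 = 112; next = 111
base 3: 111 = 3^(3 + 1) + 3^3 + 3; at 4: 4^(4 + 1) + 4^4 + 4 = 1284; next = 1283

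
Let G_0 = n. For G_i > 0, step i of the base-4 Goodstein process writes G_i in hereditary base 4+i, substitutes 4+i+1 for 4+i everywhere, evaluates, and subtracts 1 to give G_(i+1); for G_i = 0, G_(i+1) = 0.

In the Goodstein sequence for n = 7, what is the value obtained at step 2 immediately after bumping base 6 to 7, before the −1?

8

(0) 7|_4 = 4 + 3 ↦ 5 + 3|_5 = 8 ⇒ 7
(1) 7|_5 = 5 + 2 ↦ 6 + 2|_6 = 8 ⇒ 7
(2) 7|_6 = 6 + 1 ↦ 7 + 1|_7 = 8 ⇒ 7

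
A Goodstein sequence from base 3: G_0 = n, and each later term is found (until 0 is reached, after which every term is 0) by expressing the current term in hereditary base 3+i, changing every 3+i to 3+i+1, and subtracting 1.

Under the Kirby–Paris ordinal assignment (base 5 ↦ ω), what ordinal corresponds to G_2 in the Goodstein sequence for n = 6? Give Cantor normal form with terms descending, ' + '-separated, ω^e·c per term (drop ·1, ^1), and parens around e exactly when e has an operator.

ω + 2

step 0: 6 = 2·3; sub 4 for 3: 2·4; = 8; G_1 = 8−1 = 7
step 1: 7 = 4 + 3; sub 5 for 4: 5 + 3; = 8; G_2 = 8−1 = 7
step 2: 7 = 5 + 2; sub 6 for 5: 6 + 2; = 8; G_3 = 8−1 = 7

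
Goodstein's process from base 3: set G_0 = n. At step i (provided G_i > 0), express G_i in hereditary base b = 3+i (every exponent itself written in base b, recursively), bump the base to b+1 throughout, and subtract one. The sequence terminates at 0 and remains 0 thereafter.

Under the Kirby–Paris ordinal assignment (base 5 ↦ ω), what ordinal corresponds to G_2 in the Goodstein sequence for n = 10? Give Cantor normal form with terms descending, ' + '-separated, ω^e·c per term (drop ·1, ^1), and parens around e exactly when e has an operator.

i=0: 10 = 3^2 + 1 (b=3); 3→4: 4^2 + 1 = 17; 17−1 = 16
i=1: 16 = 4^2 (b=4); 4→5: 5^2 = 25; 25−1 = 24
i=2: 24 = 4·5 + 4 (b=5); 5→6: 4·6 + 4 = 28; 28−1 = 27

ω·4 + 4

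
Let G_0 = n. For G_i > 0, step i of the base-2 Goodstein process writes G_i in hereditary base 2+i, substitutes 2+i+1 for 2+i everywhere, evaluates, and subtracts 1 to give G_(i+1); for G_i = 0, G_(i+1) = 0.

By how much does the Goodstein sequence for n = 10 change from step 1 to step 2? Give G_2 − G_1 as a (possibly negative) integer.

[0] 10 ≡ 2^(2 + 1) + 2 (base 2). Lift 3: 84. −1: 83.
[1] 83 ≡ 3^(3 + 1) + 2 (base 3). Lift 4: 1026. −1: 1025.

942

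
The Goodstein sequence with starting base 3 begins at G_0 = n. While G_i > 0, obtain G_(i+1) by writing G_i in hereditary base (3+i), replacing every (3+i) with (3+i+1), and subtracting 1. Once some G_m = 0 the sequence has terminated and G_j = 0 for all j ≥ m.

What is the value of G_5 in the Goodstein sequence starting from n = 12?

63

G_0 = 12. HB_3(12) = 3^2 + 3. Bump = 20. G_1 = 19.
G_1 = 19. HB_4(19) = 4^2 + 3. Bump = 28. G_2 = 27.
G_2 = 27. HB_5(27) = 5^2 + 2. Bump = 38. G_3 = 37.
G_3 = 37. HB_6(37) = 6^2 + 1. Bump = 50. G_4 = 49.
G_4 = 49. HB_7(49) = 7^2. Bump = 64. G_5 = 63.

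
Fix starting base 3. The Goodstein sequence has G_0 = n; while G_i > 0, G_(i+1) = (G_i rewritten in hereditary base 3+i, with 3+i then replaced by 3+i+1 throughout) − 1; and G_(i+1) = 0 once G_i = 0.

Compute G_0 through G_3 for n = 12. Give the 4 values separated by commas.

12 —HB3→ 3^2 + 3 —bump→ 4^2 + 4 = 20 —(−1)→ 19
19 —HB4→ 4^2 + 3 —bump→ 5^2 + 3 = 28 —(−1)→ 27
27 —HB5→ 5^2 + 2 —bump→ 6^2 + 2 = 38 —(−1)→ 37

12, 19, 27, 37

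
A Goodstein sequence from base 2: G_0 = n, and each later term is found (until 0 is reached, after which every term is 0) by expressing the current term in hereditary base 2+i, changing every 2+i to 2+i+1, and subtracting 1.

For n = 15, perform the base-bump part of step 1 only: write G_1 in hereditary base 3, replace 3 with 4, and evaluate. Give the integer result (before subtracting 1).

base 2: 15 = 2^(2 + 1) + 2^2 + 2 + 1; at 3: 3^(3 + 1) + 3^3 + 3 + 1 = 112; next = 111
base 3: 111 = 3^(3 + 1) + 3^3 + 3; at 4: 4^(4 + 1) + 4^4 + 4 = 1284; next = 1283

1284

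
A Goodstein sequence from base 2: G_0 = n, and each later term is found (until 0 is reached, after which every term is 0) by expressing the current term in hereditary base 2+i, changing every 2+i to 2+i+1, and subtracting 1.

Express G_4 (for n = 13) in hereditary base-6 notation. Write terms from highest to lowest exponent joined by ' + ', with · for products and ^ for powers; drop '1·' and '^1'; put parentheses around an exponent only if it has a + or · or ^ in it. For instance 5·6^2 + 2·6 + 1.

6^(6 + 1) + 3·6^3 + 3·6^2 + 3·6 + 1

G_0 = 13. HB_2(13) = 2^(2 + 1) + 2^2 + 1. Bump = 109. G_1 = 108.
G_1 = 108. HB_3(108) = 3^(3 + 1) + 3^3. Bump = 1280. G_2 = 1279.
G_2 = 1279. HB_4(1279) = 4^(4 + 1) + 3·4^3 + 3·4^2 + 3·4 + 3. Bump = 16093. G_3 = 16092.
G_3 = 16092. HB_5(16092) = 5^(5 + 1) + 3·5^3 + 3·5^2 + 3·5 + 2. Bump = 280712. G_4 = 280711.
G_4 = 280711. HB_6(280711) = 6^(6 + 1) + 3·6^3 + 3·6^2 + 3·6 + 1. Bump = 5765999. G_5 = 5765998.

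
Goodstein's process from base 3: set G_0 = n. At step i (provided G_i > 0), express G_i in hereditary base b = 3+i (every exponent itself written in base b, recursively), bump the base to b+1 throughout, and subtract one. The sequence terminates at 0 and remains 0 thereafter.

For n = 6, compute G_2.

G_0 = 6. HB_3(6) = 2·3. Bump = 8. G_1 = 7.
G_1 = 7. HB_4(7) = 4 + 3. Bump = 8. G_2 = 7.
G_2 = 7. HB_5(7) = 5 + 2. Bump = 8. G_3 = 7.

7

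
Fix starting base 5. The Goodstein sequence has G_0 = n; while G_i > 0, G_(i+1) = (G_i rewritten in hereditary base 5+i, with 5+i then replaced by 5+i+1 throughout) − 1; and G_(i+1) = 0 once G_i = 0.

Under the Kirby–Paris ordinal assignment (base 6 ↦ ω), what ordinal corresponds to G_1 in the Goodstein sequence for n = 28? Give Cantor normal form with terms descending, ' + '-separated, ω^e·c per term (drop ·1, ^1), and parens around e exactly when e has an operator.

ω^2 + 2

base 5: 28 = 5^2 + 3; at 6: 6^2 + 3 = 39; next = 38
base 6: 38 = 6^2 + 2; at 7: 7^2 + 2 = 51; next = 50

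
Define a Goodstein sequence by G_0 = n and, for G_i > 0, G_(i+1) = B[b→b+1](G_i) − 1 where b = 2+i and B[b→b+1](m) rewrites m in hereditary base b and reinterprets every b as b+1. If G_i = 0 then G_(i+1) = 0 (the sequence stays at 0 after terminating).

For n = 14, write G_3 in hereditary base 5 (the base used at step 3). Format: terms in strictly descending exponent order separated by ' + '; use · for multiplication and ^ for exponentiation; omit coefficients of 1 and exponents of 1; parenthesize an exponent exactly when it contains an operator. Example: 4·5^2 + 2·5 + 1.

5^(5 + 1) + 5^5

base 2: 14 = 2^(2 + 1) + 2^2 + 2; at 3: 3^(3 + 1) + 3^3 + 3 = 111; next = 110
base 3: 110 = 3^(3 + 1) + 3^3 + 2; at 4: 4^(4 + 1) + 4^4 + 2 = 1282; next = 1281
base 4: 1281 = 4^(4 + 1) + 4^4 + 1; at 5: 5^(5 + 1) + 5^5 + 1 = 18751; next = 18750
base 5: 18750 = 5^(5 + 1) + 5^5; at 6: 6^(6 + 1) + 6^6 = 326592; next = 326591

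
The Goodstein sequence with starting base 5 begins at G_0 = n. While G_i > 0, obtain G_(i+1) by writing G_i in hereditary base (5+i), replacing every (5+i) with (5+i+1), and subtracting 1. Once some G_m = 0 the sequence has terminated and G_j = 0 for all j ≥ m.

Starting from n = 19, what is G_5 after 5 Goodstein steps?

base 5: 19 = 3·5 + 4; at 6: 3·6 + 4 = 22; next = 21
base 6: 21 = 3·6 + 3; at 7: 3·7 + 3 = 24; next = 23
base 7: 23 = 3·7 + 2; at 8: 3·8 + 2 = 26; next = 25
base 8: 25 = 3·8 + 1; at 9: 3·9 + 1 = 28; next = 27
base 9: 27 = 3·9; at 10: 3·10 = 30; next = 29
base 10: 29 = 2·10 + 9; at 11: 2·11 + 9 = 31; next = 30

29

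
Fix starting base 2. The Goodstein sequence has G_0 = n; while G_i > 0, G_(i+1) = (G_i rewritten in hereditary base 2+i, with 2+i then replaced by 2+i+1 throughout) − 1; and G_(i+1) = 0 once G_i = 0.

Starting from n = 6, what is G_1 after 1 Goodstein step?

base 2: 6 = 2^2 + 2; at 3: 3^3 + 3 = 30; next = 29
base 3: 29 = 3^3 + 2; at 4: 4^4 + 2 = 258; next = 257

29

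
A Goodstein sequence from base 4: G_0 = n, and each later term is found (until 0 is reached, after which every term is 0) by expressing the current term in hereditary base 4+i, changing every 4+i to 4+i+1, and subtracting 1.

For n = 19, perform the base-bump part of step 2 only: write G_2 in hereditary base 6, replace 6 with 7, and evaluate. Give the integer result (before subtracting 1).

(0) 19|_4 = 4^2 + 3 ↦ 5^2 + 3|_5 = 28 ⇒ 27
(1) 27|_5 = 5^2 + 2 ↦ 6^2 + 2|_6 = 38 ⇒ 37
(2) 37|_6 = 6^2 + 1 ↦ 7^2 + 1|_7 = 50 ⇒ 49

50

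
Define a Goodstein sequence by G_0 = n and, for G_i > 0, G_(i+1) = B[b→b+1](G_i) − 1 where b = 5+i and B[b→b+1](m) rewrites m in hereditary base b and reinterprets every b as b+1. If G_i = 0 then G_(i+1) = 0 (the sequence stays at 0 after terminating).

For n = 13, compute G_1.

G_0=13  [base 5] 2·5 + 3  →[5↦6]→  2·6 + 3 = 15  −1 ⇒ G_1=14
G_1=14  [base 6] 2·6 + 2  →[6↦7]→  2·7 + 2 = 16  −1 ⇒ G_2=15

14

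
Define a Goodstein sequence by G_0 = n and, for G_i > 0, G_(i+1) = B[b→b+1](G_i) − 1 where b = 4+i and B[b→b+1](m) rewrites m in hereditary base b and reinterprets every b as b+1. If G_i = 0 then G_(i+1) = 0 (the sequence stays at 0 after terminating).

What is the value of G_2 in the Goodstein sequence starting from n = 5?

i=0: 5 = 4 + 1 (b=4); 4→5: 5 + 1 = 6; 6−1 = 5
i=1: 5 = 5 (b=5); 5→6: 6 = 6; 6−1 = 5

5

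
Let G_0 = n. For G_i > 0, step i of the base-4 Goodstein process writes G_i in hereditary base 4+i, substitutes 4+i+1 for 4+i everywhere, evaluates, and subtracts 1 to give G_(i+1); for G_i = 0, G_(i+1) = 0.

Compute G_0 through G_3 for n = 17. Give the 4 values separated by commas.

[0] 17 ≡ 4^2 + 1 (base 4). Lift 5: 26. −1: 25.
[1] 25 ≡ 5^2 (base 5). Lift 6: 36. −1: 35.
[2] 35 ≡ 5·6 + 5 (base 6). Lift 7: 40. −1: 39.

17, 25, 35, 39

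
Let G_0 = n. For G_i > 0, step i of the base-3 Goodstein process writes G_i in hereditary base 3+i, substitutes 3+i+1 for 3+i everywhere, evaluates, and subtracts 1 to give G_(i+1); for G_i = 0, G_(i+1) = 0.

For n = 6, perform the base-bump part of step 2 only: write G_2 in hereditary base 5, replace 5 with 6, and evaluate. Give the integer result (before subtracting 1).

8

step 0: 6 = 2·3; sub 4 for 3: 2·4; = 8; G_1 = 8−1 = 7
step 1: 7 = 4 + 3; sub 5 for 4: 5 + 3; = 8; G_2 = 8−1 = 7
step 2: 7 = 5 + 2; sub 6 for 5: 6 + 2; = 8; G_3 = 8−1 = 7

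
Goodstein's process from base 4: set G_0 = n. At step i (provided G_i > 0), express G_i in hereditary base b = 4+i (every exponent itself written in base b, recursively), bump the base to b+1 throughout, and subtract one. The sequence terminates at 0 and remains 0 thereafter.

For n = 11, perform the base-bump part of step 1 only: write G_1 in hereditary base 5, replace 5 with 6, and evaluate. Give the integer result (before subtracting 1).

(0) 11|_4 = 2·4 + 3 ↦ 2·5 + 3|_5 = 13 ⇒ 12
(1) 12|_5 = 2·5 + 2 ↦ 2·6 + 2|_6 = 14 ⇒ 13

14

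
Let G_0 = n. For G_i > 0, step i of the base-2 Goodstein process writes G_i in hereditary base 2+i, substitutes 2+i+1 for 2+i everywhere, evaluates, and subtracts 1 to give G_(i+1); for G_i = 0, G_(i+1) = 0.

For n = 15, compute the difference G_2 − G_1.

i=0: 15 = 2^(2 + 1) + 2^2 + 2 + 1 (b=2); 2→3: 3^(3 + 1) + 3^3 + 3 + 1 = 112; 112−1 = 111
i=1: 111 = 3^(3 + 1) + 3^3 + 3 (b=3); 3→4: 4^(4 + 1) + 4^4 + 4 = 1284; 1284−1 = 1283

1172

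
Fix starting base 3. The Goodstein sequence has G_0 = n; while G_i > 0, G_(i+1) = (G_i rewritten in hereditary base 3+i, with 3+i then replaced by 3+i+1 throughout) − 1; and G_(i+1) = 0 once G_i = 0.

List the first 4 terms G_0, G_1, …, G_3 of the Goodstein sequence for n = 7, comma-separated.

7, 8, 9, 9

i=0: 7 = 2·3 + 1 (b=3); 3→4: 2·4 + 1 = 9; 9−1 = 8
i=1: 8 = 2·4 (b=4); 4→5: 2·5 = 10; 10−1 = 9
i=2: 9 = 5 + 4 (b=5); 5→6: 6 + 4 = 10; 10−1 = 9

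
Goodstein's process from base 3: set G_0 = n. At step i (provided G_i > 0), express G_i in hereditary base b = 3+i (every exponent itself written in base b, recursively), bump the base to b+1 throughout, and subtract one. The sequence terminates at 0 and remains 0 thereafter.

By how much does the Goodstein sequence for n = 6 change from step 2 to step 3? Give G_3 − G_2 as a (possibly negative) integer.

base 3: 6 = 2·3; at 4: 2·4 = 8; next = 7
base 4: 7 = 4 + 3; at 5: 5 + 3 = 8; next = 7
base 5: 7 = 5 + 2; at 6: 6 + 2 = 8; next = 7

0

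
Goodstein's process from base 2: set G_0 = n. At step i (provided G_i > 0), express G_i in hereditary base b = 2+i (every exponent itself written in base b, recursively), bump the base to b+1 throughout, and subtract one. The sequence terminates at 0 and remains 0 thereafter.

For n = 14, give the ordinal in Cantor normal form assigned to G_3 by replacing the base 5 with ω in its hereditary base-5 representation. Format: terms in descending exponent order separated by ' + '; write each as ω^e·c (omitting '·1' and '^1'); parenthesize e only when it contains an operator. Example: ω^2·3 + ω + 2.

(0) 14|_2 = 2^(2 + 1) + 2^2 + 2 ↦ 3^(3 + 1) + 3^3 + 3|_3 = 111 ⇒ 110
(1) 110|_3 = 3^(3 + 1) + 3^3 + 2 ↦ 4^(4 + 1) + 4^4 + 2|_4 = 1282 ⇒ 1281
(2) 1281|_4 = 4^(4 + 1) + 4^4 + 1 ↦ 5^(5 + 1) + 5^5 + 1|_5 = 18751 ⇒ 18750
(3) 18750|_5 = 5^(5 + 1) + 5^5 ↦ 6^(6 + 1) + 6^6|_6 = 326592 ⇒ 326591

ω^(ω + 1) + ω^ω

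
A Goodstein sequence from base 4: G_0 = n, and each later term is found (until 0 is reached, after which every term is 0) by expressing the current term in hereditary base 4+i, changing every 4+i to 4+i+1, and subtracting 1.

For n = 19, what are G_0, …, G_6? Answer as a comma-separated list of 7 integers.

19, 27, 37, 49, 63, 69, 75

G_0 = 19. HB_4(19) = 4^2 + 3. Bump = 28. G_1 = 27.
G_1 = 27. HB_5(27) = 5^2 + 2. Bump = 38. G_2 = 37.
G_2 = 37. HB_6(37) = 6^2 + 1. Bump = 50. G_3 = 49.
G_3 = 49. HB_7(49) = 7^2. Bump = 64. G_4 = 63.
G_4 = 63. HB_8(63) = 7·8 + 7. Bump = 70. G_5 = 69.
G_5 = 69. HB_9(69) = 7·9 + 6. Bump = 76. G_6 = 75.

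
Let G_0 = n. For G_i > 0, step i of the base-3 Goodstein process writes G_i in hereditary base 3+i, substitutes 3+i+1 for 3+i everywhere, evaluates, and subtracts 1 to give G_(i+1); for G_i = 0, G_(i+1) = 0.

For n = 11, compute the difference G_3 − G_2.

10

G_0=11  [base 3] 3^2 + 2  →[3↦4]→  4^2 + 2 = 18  −1 ⇒ G_1=17
G_1=17  [base 4] 4^2 + 1  →[4↦5]→  5^2 + 1 = 26  −1 ⇒ G_2=25
G_2=25  [base 5] 5^2  →[5↦6]→  6^2 = 36  −1 ⇒ G_3=35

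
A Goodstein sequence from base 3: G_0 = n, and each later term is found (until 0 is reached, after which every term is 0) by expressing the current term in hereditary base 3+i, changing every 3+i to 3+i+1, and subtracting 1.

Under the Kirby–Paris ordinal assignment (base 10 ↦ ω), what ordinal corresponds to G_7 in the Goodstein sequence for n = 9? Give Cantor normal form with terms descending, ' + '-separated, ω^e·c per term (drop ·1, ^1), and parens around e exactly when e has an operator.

G_0=9  [base 3] 3^2  →[3↦4]→  4^2 = 16  −1 ⇒ G_1=15
G_1=15  [base 4] 3·4 + 3  →[4↦5]→  3·5 + 3 = 18  −1 ⇒ G_2=17
G_2=17  [base 5] 3·5 + 2  →[5↦6]→  3·6 + 2 = 20  −1 ⇒ G_3=19
G_3=19  [base 6] 3·6 + 1  →[6↦7]→  3·7 + 1 = 22  −1 ⇒ G_4=21
G_4=21  [base 7] 3·7  →[7↦8]→  3·8 = 24  −1 ⇒ G_5=23
G_5=23  [base 8] 2·8 + 7  →[8↦9]→  2·9 + 7 = 25  −1 ⇒ G_6=24
G_6=24  [base 9] 2·9 + 6  →[9↦10]→  2·10 + 6 = 26  −1 ⇒ G_7=25
G_7=25  [base 10] 2·10 + 5  →[10↦11]→  2·11 + 5 = 27  −1 ⇒ G_8=26

ω·2 + 5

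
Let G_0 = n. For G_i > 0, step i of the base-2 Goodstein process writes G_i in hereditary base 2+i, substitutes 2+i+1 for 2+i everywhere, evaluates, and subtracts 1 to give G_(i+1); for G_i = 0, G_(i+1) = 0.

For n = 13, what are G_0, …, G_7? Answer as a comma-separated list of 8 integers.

base 2: 13 = 2^(2 + 1) + 2^2 + 1; at 3: 3^(3 + 1) + 3^3 + 1 = 109; next = 108
base 3: 108 = 3^(3 + 1) + 3^3; at 4: 4^(4 + 1) + 4^4 = 1280; next = 1279
base 4: 1279 = 4^(4 + 1) + 3·4^3 + 3·4^2 + 3·4 + 3; at 5: 5^(5 + 1) + 3·5^3 + 3·5^2 + 3·5 + 3 = 16093; next = 16092
base 5: 16092 = 5^(5 + 1) + 3·5^3 + 3·5^2 + 3·5 + 2; at 6: 6^(6 + 1) + 3·6^3 + 3·6^2 + 3·6 + 2 = 280712; next = 280711
base 6: 280711 = 6^(6 + 1) + 3·6^3 + 3·6^2 + 3·6 + 1; at 7: 7^(7 + 1) + 3·7^3 + 3·7^2 + 3·7 + 1 = 5765999; next = 5765998
base 7: 5765998 = 7^(7 + 1) + 3·7^3 + 3·7^2 + 3·7; at 8: 8^(8 + 1) + 3·8^3 + 3·8^2 + 3·8 = 134219480; next = 134219479
base 8: 134219479 = 8^(8 + 1) + 3·8^3 + 3·8^2 + 2·8 + 7; at 9: 9^(9 + 1) + 3·9^3 + 3·9^2 + 2·9 + 7 = 3486786856; next = 3486786855

13, 108, 1279, 16092, 280711, 5765998, 134219479, 3486786855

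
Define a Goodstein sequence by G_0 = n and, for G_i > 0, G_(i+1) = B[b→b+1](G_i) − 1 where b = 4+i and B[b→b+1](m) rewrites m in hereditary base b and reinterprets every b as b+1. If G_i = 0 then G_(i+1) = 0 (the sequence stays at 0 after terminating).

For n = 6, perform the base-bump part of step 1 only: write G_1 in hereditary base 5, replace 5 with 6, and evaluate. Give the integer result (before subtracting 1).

7

[0] 6 ≡ 4 + 2 (base 4). Lift 5: 7. −1: 6.
[1] 6 ≡ 5 + 1 (base 5). Lift 6: 7. −1: 6.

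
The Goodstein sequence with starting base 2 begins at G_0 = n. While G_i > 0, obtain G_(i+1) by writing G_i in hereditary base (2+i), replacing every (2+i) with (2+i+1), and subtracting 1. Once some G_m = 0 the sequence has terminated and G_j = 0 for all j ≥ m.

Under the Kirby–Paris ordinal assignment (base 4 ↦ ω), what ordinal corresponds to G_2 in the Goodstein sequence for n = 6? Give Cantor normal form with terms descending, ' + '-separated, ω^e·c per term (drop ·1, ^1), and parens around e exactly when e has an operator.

ω^ω + 1

[0] 6 ≡ 2^2 + 2 (base 2). Lift 3: 30. −1: 29.
[1] 29 ≡ 3^3 + 2 (base 3). Lift 4: 258. −1: 257.
[2] 257 ≡ 4^4 + 1 (base 4). Lift 5: 3126. −1: 3125.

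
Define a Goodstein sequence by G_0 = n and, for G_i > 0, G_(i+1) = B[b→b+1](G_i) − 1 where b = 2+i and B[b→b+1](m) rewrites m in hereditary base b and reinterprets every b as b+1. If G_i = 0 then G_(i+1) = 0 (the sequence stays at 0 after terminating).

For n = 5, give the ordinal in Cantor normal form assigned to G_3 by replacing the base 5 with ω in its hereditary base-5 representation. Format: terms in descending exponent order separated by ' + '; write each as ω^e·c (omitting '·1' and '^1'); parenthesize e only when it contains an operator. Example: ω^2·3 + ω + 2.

step 0: 5 = 2^2 + 1; sub 3 for 2: 3^3 + 1; = 28; G_1 = 28−1 = 27
step 1: 27 = 3^3; sub 4 for 3: 4^4; = 256; G_2 = 256−1 = 255
step 2: 255 = 3·4^3 + 3·4^2 + 3·4 + 3; sub 5 for 4: 3·5^3 + 3·5^2 + 3·5 + 3; = 468; G_3 = 468−1 = 467
step 3: 467 = 3·5^3 + 3·5^2 + 3·5 + 2; sub 6 for 5: 3·6^3 + 3·6^2 + 3·6 + 2; = 776; G_4 = 776−1 = 775

ω^3·3 + ω^2·3 + ω·3 + 2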